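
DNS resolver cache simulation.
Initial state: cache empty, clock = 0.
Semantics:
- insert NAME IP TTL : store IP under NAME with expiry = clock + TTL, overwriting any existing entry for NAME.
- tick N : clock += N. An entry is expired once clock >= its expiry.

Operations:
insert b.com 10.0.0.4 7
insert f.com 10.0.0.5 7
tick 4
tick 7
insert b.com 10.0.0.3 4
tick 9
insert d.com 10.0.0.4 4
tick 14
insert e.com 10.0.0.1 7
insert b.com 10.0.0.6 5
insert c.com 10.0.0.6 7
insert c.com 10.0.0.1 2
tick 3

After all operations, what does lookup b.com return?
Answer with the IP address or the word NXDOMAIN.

Op 1: insert b.com -> 10.0.0.4 (expiry=0+7=7). clock=0
Op 2: insert f.com -> 10.0.0.5 (expiry=0+7=7). clock=0
Op 3: tick 4 -> clock=4.
Op 4: tick 7 -> clock=11. purged={b.com,f.com}
Op 5: insert b.com -> 10.0.0.3 (expiry=11+4=15). clock=11
Op 6: tick 9 -> clock=20. purged={b.com}
Op 7: insert d.com -> 10.0.0.4 (expiry=20+4=24). clock=20
Op 8: tick 14 -> clock=34. purged={d.com}
Op 9: insert e.com -> 10.0.0.1 (expiry=34+7=41). clock=34
Op 10: insert b.com -> 10.0.0.6 (expiry=34+5=39). clock=34
Op 11: insert c.com -> 10.0.0.6 (expiry=34+7=41). clock=34
Op 12: insert c.com -> 10.0.0.1 (expiry=34+2=36). clock=34
Op 13: tick 3 -> clock=37. purged={c.com}
lookup b.com: present, ip=10.0.0.6 expiry=39 > clock=37

Answer: 10.0.0.6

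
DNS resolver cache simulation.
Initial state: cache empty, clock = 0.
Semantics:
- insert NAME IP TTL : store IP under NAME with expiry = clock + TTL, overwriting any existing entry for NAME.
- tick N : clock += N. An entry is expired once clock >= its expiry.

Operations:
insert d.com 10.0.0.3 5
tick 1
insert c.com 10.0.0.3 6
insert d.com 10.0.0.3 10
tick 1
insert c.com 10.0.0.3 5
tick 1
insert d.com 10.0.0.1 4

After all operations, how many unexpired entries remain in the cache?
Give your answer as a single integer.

Answer: 2

Derivation:
Op 1: insert d.com -> 10.0.0.3 (expiry=0+5=5). clock=0
Op 2: tick 1 -> clock=1.
Op 3: insert c.com -> 10.0.0.3 (expiry=1+6=7). clock=1
Op 4: insert d.com -> 10.0.0.3 (expiry=1+10=11). clock=1
Op 5: tick 1 -> clock=2.
Op 6: insert c.com -> 10.0.0.3 (expiry=2+5=7). clock=2
Op 7: tick 1 -> clock=3.
Op 8: insert d.com -> 10.0.0.1 (expiry=3+4=7). clock=3
Final cache (unexpired): {c.com,d.com} -> size=2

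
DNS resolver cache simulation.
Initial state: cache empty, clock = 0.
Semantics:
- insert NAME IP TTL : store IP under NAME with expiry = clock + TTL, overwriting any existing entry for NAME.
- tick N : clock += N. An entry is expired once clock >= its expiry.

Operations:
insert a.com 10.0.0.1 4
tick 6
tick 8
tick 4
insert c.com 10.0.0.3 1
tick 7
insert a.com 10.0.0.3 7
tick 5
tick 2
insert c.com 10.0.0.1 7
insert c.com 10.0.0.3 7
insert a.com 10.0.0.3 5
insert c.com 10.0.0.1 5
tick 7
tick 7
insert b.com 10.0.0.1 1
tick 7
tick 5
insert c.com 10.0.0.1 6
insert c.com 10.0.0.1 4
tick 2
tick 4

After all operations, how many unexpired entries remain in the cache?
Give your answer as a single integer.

Op 1: insert a.com -> 10.0.0.1 (expiry=0+4=4). clock=0
Op 2: tick 6 -> clock=6. purged={a.com}
Op 3: tick 8 -> clock=14.
Op 4: tick 4 -> clock=18.
Op 5: insert c.com -> 10.0.0.3 (expiry=18+1=19). clock=18
Op 6: tick 7 -> clock=25. purged={c.com}
Op 7: insert a.com -> 10.0.0.3 (expiry=25+7=32). clock=25
Op 8: tick 5 -> clock=30.
Op 9: tick 2 -> clock=32. purged={a.com}
Op 10: insert c.com -> 10.0.0.1 (expiry=32+7=39). clock=32
Op 11: insert c.com -> 10.0.0.3 (expiry=32+7=39). clock=32
Op 12: insert a.com -> 10.0.0.3 (expiry=32+5=37). clock=32
Op 13: insert c.com -> 10.0.0.1 (expiry=32+5=37). clock=32
Op 14: tick 7 -> clock=39. purged={a.com,c.com}
Op 15: tick 7 -> clock=46.
Op 16: insert b.com -> 10.0.0.1 (expiry=46+1=47). clock=46
Op 17: tick 7 -> clock=53. purged={b.com}
Op 18: tick 5 -> clock=58.
Op 19: insert c.com -> 10.0.0.1 (expiry=58+6=64). clock=58
Op 20: insert c.com -> 10.0.0.1 (expiry=58+4=62). clock=58
Op 21: tick 2 -> clock=60.
Op 22: tick 4 -> clock=64. purged={c.com}
Final cache (unexpired): {} -> size=0

Answer: 0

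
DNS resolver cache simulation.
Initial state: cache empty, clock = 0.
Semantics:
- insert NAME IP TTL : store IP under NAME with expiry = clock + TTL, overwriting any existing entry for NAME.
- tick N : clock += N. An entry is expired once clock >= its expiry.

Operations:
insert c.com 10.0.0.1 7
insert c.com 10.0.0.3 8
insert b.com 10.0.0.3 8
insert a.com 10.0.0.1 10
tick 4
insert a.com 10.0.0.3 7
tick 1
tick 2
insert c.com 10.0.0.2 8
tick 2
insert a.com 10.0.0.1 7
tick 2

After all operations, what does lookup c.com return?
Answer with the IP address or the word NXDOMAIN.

Answer: 10.0.0.2

Derivation:
Op 1: insert c.com -> 10.0.0.1 (expiry=0+7=7). clock=0
Op 2: insert c.com -> 10.0.0.3 (expiry=0+8=8). clock=0
Op 3: insert b.com -> 10.0.0.3 (expiry=0+8=8). clock=0
Op 4: insert a.com -> 10.0.0.1 (expiry=0+10=10). clock=0
Op 5: tick 4 -> clock=4.
Op 6: insert a.com -> 10.0.0.3 (expiry=4+7=11). clock=4
Op 7: tick 1 -> clock=5.
Op 8: tick 2 -> clock=7.
Op 9: insert c.com -> 10.0.0.2 (expiry=7+8=15). clock=7
Op 10: tick 2 -> clock=9. purged={b.com}
Op 11: insert a.com -> 10.0.0.1 (expiry=9+7=16). clock=9
Op 12: tick 2 -> clock=11.
lookup c.com: present, ip=10.0.0.2 expiry=15 > clock=11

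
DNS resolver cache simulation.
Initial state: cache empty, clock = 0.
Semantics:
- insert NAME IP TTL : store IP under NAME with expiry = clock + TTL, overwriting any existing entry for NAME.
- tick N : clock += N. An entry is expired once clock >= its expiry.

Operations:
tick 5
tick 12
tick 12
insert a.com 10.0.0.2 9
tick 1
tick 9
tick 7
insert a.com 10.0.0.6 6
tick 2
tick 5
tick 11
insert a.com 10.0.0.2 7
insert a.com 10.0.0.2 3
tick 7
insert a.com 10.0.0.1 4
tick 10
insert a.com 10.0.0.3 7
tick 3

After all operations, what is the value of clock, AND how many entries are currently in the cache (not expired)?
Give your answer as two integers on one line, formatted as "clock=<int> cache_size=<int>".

Op 1: tick 5 -> clock=5.
Op 2: tick 12 -> clock=17.
Op 3: tick 12 -> clock=29.
Op 4: insert a.com -> 10.0.0.2 (expiry=29+9=38). clock=29
Op 5: tick 1 -> clock=30.
Op 6: tick 9 -> clock=39. purged={a.com}
Op 7: tick 7 -> clock=46.
Op 8: insert a.com -> 10.0.0.6 (expiry=46+6=52). clock=46
Op 9: tick 2 -> clock=48.
Op 10: tick 5 -> clock=53. purged={a.com}
Op 11: tick 11 -> clock=64.
Op 12: insert a.com -> 10.0.0.2 (expiry=64+7=71). clock=64
Op 13: insert a.com -> 10.0.0.2 (expiry=64+3=67). clock=64
Op 14: tick 7 -> clock=71. purged={a.com}
Op 15: insert a.com -> 10.0.0.1 (expiry=71+4=75). clock=71
Op 16: tick 10 -> clock=81. purged={a.com}
Op 17: insert a.com -> 10.0.0.3 (expiry=81+7=88). clock=81
Op 18: tick 3 -> clock=84.
Final clock = 84
Final cache (unexpired): {a.com} -> size=1

Answer: clock=84 cache_size=1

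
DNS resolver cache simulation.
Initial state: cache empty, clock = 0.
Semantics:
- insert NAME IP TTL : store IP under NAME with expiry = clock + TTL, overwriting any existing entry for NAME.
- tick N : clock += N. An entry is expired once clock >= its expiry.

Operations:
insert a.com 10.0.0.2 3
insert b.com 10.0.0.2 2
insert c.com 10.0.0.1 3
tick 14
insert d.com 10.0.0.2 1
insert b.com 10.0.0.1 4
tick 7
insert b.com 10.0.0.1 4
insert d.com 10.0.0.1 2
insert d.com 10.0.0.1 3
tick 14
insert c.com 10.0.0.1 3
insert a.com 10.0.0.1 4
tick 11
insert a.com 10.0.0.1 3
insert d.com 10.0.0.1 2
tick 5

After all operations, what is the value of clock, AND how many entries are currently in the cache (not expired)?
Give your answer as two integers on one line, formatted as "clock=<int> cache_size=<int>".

Answer: clock=51 cache_size=0

Derivation:
Op 1: insert a.com -> 10.0.0.2 (expiry=0+3=3). clock=0
Op 2: insert b.com -> 10.0.0.2 (expiry=0+2=2). clock=0
Op 3: insert c.com -> 10.0.0.1 (expiry=0+3=3). clock=0
Op 4: tick 14 -> clock=14. purged={a.com,b.com,c.com}
Op 5: insert d.com -> 10.0.0.2 (expiry=14+1=15). clock=14
Op 6: insert b.com -> 10.0.0.1 (expiry=14+4=18). clock=14
Op 7: tick 7 -> clock=21. purged={b.com,d.com}
Op 8: insert b.com -> 10.0.0.1 (expiry=21+4=25). clock=21
Op 9: insert d.com -> 10.0.0.1 (expiry=21+2=23). clock=21
Op 10: insert d.com -> 10.0.0.1 (expiry=21+3=24). clock=21
Op 11: tick 14 -> clock=35. purged={b.com,d.com}
Op 12: insert c.com -> 10.0.0.1 (expiry=35+3=38). clock=35
Op 13: insert a.com -> 10.0.0.1 (expiry=35+4=39). clock=35
Op 14: tick 11 -> clock=46. purged={a.com,c.com}
Op 15: insert a.com -> 10.0.0.1 (expiry=46+3=49). clock=46
Op 16: insert d.com -> 10.0.0.1 (expiry=46+2=48). clock=46
Op 17: tick 5 -> clock=51. purged={a.com,d.com}
Final clock = 51
Final cache (unexpired): {} -> size=0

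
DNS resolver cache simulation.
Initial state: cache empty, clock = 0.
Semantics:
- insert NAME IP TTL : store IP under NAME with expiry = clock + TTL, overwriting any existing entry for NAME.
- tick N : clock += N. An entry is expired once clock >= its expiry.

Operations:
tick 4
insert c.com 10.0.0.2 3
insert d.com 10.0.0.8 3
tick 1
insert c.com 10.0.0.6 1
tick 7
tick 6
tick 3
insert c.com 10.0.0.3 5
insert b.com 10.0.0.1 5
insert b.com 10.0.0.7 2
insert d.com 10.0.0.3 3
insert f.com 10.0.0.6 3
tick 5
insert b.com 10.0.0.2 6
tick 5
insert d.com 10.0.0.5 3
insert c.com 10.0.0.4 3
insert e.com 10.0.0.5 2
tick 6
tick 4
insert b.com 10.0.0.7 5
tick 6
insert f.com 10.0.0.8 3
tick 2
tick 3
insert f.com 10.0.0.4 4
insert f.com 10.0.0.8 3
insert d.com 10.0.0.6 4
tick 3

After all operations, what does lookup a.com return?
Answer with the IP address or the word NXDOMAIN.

Op 1: tick 4 -> clock=4.
Op 2: insert c.com -> 10.0.0.2 (expiry=4+3=7). clock=4
Op 3: insert d.com -> 10.0.0.8 (expiry=4+3=7). clock=4
Op 4: tick 1 -> clock=5.
Op 5: insert c.com -> 10.0.0.6 (expiry=5+1=6). clock=5
Op 6: tick 7 -> clock=12. purged={c.com,d.com}
Op 7: tick 6 -> clock=18.
Op 8: tick 3 -> clock=21.
Op 9: insert c.com -> 10.0.0.3 (expiry=21+5=26). clock=21
Op 10: insert b.com -> 10.0.0.1 (expiry=21+5=26). clock=21
Op 11: insert b.com -> 10.0.0.7 (expiry=21+2=23). clock=21
Op 12: insert d.com -> 10.0.0.3 (expiry=21+3=24). clock=21
Op 13: insert f.com -> 10.0.0.6 (expiry=21+3=24). clock=21
Op 14: tick 5 -> clock=26. purged={b.com,c.com,d.com,f.com}
Op 15: insert b.com -> 10.0.0.2 (expiry=26+6=32). clock=26
Op 16: tick 5 -> clock=31.
Op 17: insert d.com -> 10.0.0.5 (expiry=31+3=34). clock=31
Op 18: insert c.com -> 10.0.0.4 (expiry=31+3=34). clock=31
Op 19: insert e.com -> 10.0.0.5 (expiry=31+2=33). clock=31
Op 20: tick 6 -> clock=37. purged={b.com,c.com,d.com,e.com}
Op 21: tick 4 -> clock=41.
Op 22: insert b.com -> 10.0.0.7 (expiry=41+5=46). clock=41
Op 23: tick 6 -> clock=47. purged={b.com}
Op 24: insert f.com -> 10.0.0.8 (expiry=47+3=50). clock=47
Op 25: tick 2 -> clock=49.
Op 26: tick 3 -> clock=52. purged={f.com}
Op 27: insert f.com -> 10.0.0.4 (expiry=52+4=56). clock=52
Op 28: insert f.com -> 10.0.0.8 (expiry=52+3=55). clock=52
Op 29: insert d.com -> 10.0.0.6 (expiry=52+4=56). clock=52
Op 30: tick 3 -> clock=55. purged={f.com}
lookup a.com: not in cache (expired or never inserted)

Answer: NXDOMAIN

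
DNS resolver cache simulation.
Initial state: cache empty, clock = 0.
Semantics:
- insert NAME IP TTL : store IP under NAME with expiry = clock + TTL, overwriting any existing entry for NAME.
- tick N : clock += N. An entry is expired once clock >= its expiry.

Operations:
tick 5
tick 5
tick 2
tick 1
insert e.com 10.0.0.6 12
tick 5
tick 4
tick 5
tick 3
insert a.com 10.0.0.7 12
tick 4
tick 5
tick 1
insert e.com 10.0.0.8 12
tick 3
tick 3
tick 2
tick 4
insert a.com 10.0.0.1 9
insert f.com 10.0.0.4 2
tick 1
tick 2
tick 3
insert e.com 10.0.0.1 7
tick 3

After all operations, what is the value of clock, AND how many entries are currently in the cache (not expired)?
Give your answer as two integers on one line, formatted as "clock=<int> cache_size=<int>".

Op 1: tick 5 -> clock=5.
Op 2: tick 5 -> clock=10.
Op 3: tick 2 -> clock=12.
Op 4: tick 1 -> clock=13.
Op 5: insert e.com -> 10.0.0.6 (expiry=13+12=25). clock=13
Op 6: tick 5 -> clock=18.
Op 7: tick 4 -> clock=22.
Op 8: tick 5 -> clock=27. purged={e.com}
Op 9: tick 3 -> clock=30.
Op 10: insert a.com -> 10.0.0.7 (expiry=30+12=42). clock=30
Op 11: tick 4 -> clock=34.
Op 12: tick 5 -> clock=39.
Op 13: tick 1 -> clock=40.
Op 14: insert e.com -> 10.0.0.8 (expiry=40+12=52). clock=40
Op 15: tick 3 -> clock=43. purged={a.com}
Op 16: tick 3 -> clock=46.
Op 17: tick 2 -> clock=48.
Op 18: tick 4 -> clock=52. purged={e.com}
Op 19: insert a.com -> 10.0.0.1 (expiry=52+9=61). clock=52
Op 20: insert f.com -> 10.0.0.4 (expiry=52+2=54). clock=52
Op 21: tick 1 -> clock=53.
Op 22: tick 2 -> clock=55. purged={f.com}
Op 23: tick 3 -> clock=58.
Op 24: insert e.com -> 10.0.0.1 (expiry=58+7=65). clock=58
Op 25: tick 3 -> clock=61. purged={a.com}
Final clock = 61
Final cache (unexpired): {e.com} -> size=1

Answer: clock=61 cache_size=1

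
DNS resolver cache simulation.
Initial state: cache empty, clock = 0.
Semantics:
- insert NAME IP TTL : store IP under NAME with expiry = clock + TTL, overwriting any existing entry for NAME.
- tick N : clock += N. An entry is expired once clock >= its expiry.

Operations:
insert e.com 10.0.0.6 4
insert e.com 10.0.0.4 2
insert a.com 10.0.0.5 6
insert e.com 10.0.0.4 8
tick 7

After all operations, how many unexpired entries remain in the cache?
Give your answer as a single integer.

Op 1: insert e.com -> 10.0.0.6 (expiry=0+4=4). clock=0
Op 2: insert e.com -> 10.0.0.4 (expiry=0+2=2). clock=0
Op 3: insert a.com -> 10.0.0.5 (expiry=0+6=6). clock=0
Op 4: insert e.com -> 10.0.0.4 (expiry=0+8=8). clock=0
Op 5: tick 7 -> clock=7. purged={a.com}
Final cache (unexpired): {e.com} -> size=1

Answer: 1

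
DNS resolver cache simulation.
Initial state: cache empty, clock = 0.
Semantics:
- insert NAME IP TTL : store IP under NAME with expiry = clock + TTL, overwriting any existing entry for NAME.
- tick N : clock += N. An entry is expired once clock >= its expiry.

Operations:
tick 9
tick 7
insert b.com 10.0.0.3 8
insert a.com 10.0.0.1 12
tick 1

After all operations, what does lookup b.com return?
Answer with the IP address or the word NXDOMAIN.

Answer: 10.0.0.3

Derivation:
Op 1: tick 9 -> clock=9.
Op 2: tick 7 -> clock=16.
Op 3: insert b.com -> 10.0.0.3 (expiry=16+8=24). clock=16
Op 4: insert a.com -> 10.0.0.1 (expiry=16+12=28). clock=16
Op 5: tick 1 -> clock=17.
lookup b.com: present, ip=10.0.0.3 expiry=24 > clock=17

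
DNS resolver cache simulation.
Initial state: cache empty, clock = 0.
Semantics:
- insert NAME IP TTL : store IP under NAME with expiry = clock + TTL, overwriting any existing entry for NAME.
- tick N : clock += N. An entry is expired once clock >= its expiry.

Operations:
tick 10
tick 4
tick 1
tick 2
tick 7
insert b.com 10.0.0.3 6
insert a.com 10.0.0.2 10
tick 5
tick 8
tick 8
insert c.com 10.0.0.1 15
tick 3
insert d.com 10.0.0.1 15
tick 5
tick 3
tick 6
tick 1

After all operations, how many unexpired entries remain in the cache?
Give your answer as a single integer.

Op 1: tick 10 -> clock=10.
Op 2: tick 4 -> clock=14.
Op 3: tick 1 -> clock=15.
Op 4: tick 2 -> clock=17.
Op 5: tick 7 -> clock=24.
Op 6: insert b.com -> 10.0.0.3 (expiry=24+6=30). clock=24
Op 7: insert a.com -> 10.0.0.2 (expiry=24+10=34). clock=24
Op 8: tick 5 -> clock=29.
Op 9: tick 8 -> clock=37. purged={a.com,b.com}
Op 10: tick 8 -> clock=45.
Op 11: insert c.com -> 10.0.0.1 (expiry=45+15=60). clock=45
Op 12: tick 3 -> clock=48.
Op 13: insert d.com -> 10.0.0.1 (expiry=48+15=63). clock=48
Op 14: tick 5 -> clock=53.
Op 15: tick 3 -> clock=56.
Op 16: tick 6 -> clock=62. purged={c.com}
Op 17: tick 1 -> clock=63. purged={d.com}
Final cache (unexpired): {} -> size=0

Answer: 0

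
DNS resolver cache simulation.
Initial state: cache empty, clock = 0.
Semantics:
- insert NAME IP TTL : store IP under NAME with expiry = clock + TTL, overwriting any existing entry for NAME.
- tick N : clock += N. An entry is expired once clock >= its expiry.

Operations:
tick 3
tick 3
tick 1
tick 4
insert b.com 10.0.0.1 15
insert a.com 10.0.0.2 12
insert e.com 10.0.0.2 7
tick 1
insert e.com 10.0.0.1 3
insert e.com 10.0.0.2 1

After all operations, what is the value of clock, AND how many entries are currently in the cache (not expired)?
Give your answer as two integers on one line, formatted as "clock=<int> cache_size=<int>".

Op 1: tick 3 -> clock=3.
Op 2: tick 3 -> clock=6.
Op 3: tick 1 -> clock=7.
Op 4: tick 4 -> clock=11.
Op 5: insert b.com -> 10.0.0.1 (expiry=11+15=26). clock=11
Op 6: insert a.com -> 10.0.0.2 (expiry=11+12=23). clock=11
Op 7: insert e.com -> 10.0.0.2 (expiry=11+7=18). clock=11
Op 8: tick 1 -> clock=12.
Op 9: insert e.com -> 10.0.0.1 (expiry=12+3=15). clock=12
Op 10: insert e.com -> 10.0.0.2 (expiry=12+1=13). clock=12
Final clock = 12
Final cache (unexpired): {a.com,b.com,e.com} -> size=3

Answer: clock=12 cache_size=3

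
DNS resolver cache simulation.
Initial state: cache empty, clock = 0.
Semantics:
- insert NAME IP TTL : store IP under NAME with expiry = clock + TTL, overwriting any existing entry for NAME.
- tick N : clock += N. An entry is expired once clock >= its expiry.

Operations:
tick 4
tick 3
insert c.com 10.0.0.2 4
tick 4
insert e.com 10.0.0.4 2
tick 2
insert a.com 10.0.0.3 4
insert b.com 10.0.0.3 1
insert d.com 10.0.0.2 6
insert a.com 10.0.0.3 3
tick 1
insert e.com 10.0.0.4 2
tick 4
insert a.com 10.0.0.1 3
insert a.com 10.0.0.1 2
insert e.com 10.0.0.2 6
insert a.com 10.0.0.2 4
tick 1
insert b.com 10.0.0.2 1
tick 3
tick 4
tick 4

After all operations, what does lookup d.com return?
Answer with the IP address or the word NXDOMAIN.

Op 1: tick 4 -> clock=4.
Op 2: tick 3 -> clock=7.
Op 3: insert c.com -> 10.0.0.2 (expiry=7+4=11). clock=7
Op 4: tick 4 -> clock=11. purged={c.com}
Op 5: insert e.com -> 10.0.0.4 (expiry=11+2=13). clock=11
Op 6: tick 2 -> clock=13. purged={e.com}
Op 7: insert a.com -> 10.0.0.3 (expiry=13+4=17). clock=13
Op 8: insert b.com -> 10.0.0.3 (expiry=13+1=14). clock=13
Op 9: insert d.com -> 10.0.0.2 (expiry=13+6=19). clock=13
Op 10: insert a.com -> 10.0.0.3 (expiry=13+3=16). clock=13
Op 11: tick 1 -> clock=14. purged={b.com}
Op 12: insert e.com -> 10.0.0.4 (expiry=14+2=16). clock=14
Op 13: tick 4 -> clock=18. purged={a.com,e.com}
Op 14: insert a.com -> 10.0.0.1 (expiry=18+3=21). clock=18
Op 15: insert a.com -> 10.0.0.1 (expiry=18+2=20). clock=18
Op 16: insert e.com -> 10.0.0.2 (expiry=18+6=24). clock=18
Op 17: insert a.com -> 10.0.0.2 (expiry=18+4=22). clock=18
Op 18: tick 1 -> clock=19. purged={d.com}
Op 19: insert b.com -> 10.0.0.2 (expiry=19+1=20). clock=19
Op 20: tick 3 -> clock=22. purged={a.com,b.com}
Op 21: tick 4 -> clock=26. purged={e.com}
Op 22: tick 4 -> clock=30.
lookup d.com: not in cache (expired or never inserted)

Answer: NXDOMAIN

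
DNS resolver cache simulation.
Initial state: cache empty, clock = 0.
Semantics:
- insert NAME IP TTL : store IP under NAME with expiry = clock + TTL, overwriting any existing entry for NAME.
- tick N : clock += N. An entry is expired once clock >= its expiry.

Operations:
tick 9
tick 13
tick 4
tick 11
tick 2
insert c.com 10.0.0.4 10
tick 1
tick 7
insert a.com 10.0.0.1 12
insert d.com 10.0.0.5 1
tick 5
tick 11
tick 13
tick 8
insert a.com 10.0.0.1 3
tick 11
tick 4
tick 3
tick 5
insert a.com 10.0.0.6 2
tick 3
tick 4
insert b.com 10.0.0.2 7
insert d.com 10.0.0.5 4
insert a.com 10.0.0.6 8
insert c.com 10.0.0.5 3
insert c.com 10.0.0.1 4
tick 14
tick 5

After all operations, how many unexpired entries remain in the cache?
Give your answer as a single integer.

Op 1: tick 9 -> clock=9.
Op 2: tick 13 -> clock=22.
Op 3: tick 4 -> clock=26.
Op 4: tick 11 -> clock=37.
Op 5: tick 2 -> clock=39.
Op 6: insert c.com -> 10.0.0.4 (expiry=39+10=49). clock=39
Op 7: tick 1 -> clock=40.
Op 8: tick 7 -> clock=47.
Op 9: insert a.com -> 10.0.0.1 (expiry=47+12=59). clock=47
Op 10: insert d.com -> 10.0.0.5 (expiry=47+1=48). clock=47
Op 11: tick 5 -> clock=52. purged={c.com,d.com}
Op 12: tick 11 -> clock=63. purged={a.com}
Op 13: tick 13 -> clock=76.
Op 14: tick 8 -> clock=84.
Op 15: insert a.com -> 10.0.0.1 (expiry=84+3=87). clock=84
Op 16: tick 11 -> clock=95. purged={a.com}
Op 17: tick 4 -> clock=99.
Op 18: tick 3 -> clock=102.
Op 19: tick 5 -> clock=107.
Op 20: insert a.com -> 10.0.0.6 (expiry=107+2=109). clock=107
Op 21: tick 3 -> clock=110. purged={a.com}
Op 22: tick 4 -> clock=114.
Op 23: insert b.com -> 10.0.0.2 (expiry=114+7=121). clock=114
Op 24: insert d.com -> 10.0.0.5 (expiry=114+4=118). clock=114
Op 25: insert a.com -> 10.0.0.6 (expiry=114+8=122). clock=114
Op 26: insert c.com -> 10.0.0.5 (expiry=114+3=117). clock=114
Op 27: insert c.com -> 10.0.0.1 (expiry=114+4=118). clock=114
Op 28: tick 14 -> clock=128. purged={a.com,b.com,c.com,d.com}
Op 29: tick 5 -> clock=133.
Final cache (unexpired): {} -> size=0

Answer: 0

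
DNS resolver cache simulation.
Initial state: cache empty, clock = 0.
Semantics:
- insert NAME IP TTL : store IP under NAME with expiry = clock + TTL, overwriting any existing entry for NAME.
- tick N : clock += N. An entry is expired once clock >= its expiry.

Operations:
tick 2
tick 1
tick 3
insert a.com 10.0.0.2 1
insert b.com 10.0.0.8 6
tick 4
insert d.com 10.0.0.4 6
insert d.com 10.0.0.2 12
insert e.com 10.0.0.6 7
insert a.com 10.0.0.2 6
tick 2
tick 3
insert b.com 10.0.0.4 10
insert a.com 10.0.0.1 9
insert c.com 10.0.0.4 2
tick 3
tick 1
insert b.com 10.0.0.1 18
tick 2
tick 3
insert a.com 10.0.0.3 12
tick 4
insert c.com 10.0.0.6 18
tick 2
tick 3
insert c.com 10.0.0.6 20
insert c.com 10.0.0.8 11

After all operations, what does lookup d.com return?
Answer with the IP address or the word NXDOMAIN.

Op 1: tick 2 -> clock=2.
Op 2: tick 1 -> clock=3.
Op 3: tick 3 -> clock=6.
Op 4: insert a.com -> 10.0.0.2 (expiry=6+1=7). clock=6
Op 5: insert b.com -> 10.0.0.8 (expiry=6+6=12). clock=6
Op 6: tick 4 -> clock=10. purged={a.com}
Op 7: insert d.com -> 10.0.0.4 (expiry=10+6=16). clock=10
Op 8: insert d.com -> 10.0.0.2 (expiry=10+12=22). clock=10
Op 9: insert e.com -> 10.0.0.6 (expiry=10+7=17). clock=10
Op 10: insert a.com -> 10.0.0.2 (expiry=10+6=16). clock=10
Op 11: tick 2 -> clock=12. purged={b.com}
Op 12: tick 3 -> clock=15.
Op 13: insert b.com -> 10.0.0.4 (expiry=15+10=25). clock=15
Op 14: insert a.com -> 10.0.0.1 (expiry=15+9=24). clock=15
Op 15: insert c.com -> 10.0.0.4 (expiry=15+2=17). clock=15
Op 16: tick 3 -> clock=18. purged={c.com,e.com}
Op 17: tick 1 -> clock=19.
Op 18: insert b.com -> 10.0.0.1 (expiry=19+18=37). clock=19
Op 19: tick 2 -> clock=21.
Op 20: tick 3 -> clock=24. purged={a.com,d.com}
Op 21: insert a.com -> 10.0.0.3 (expiry=24+12=36). clock=24
Op 22: tick 4 -> clock=28.
Op 23: insert c.com -> 10.0.0.6 (expiry=28+18=46). clock=28
Op 24: tick 2 -> clock=30.
Op 25: tick 3 -> clock=33.
Op 26: insert c.com -> 10.0.0.6 (expiry=33+20=53). clock=33
Op 27: insert c.com -> 10.0.0.8 (expiry=33+11=44). clock=33
lookup d.com: not in cache (expired or never inserted)

Answer: NXDOMAIN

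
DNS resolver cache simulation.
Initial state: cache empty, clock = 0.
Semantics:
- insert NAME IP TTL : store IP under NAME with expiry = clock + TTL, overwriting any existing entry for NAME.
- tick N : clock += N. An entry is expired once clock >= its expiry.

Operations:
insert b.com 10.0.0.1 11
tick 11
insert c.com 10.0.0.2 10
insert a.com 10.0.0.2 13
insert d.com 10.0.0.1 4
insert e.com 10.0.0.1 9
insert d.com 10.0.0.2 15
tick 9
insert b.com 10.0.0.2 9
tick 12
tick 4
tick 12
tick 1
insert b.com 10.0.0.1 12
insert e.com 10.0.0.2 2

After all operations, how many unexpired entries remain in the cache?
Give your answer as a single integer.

Op 1: insert b.com -> 10.0.0.1 (expiry=0+11=11). clock=0
Op 2: tick 11 -> clock=11. purged={b.com}
Op 3: insert c.com -> 10.0.0.2 (expiry=11+10=21). clock=11
Op 4: insert a.com -> 10.0.0.2 (expiry=11+13=24). clock=11
Op 5: insert d.com -> 10.0.0.1 (expiry=11+4=15). clock=11
Op 6: insert e.com -> 10.0.0.1 (expiry=11+9=20). clock=11
Op 7: insert d.com -> 10.0.0.2 (expiry=11+15=26). clock=11
Op 8: tick 9 -> clock=20. purged={e.com}
Op 9: insert b.com -> 10.0.0.2 (expiry=20+9=29). clock=20
Op 10: tick 12 -> clock=32. purged={a.com,b.com,c.com,d.com}
Op 11: tick 4 -> clock=36.
Op 12: tick 12 -> clock=48.
Op 13: tick 1 -> clock=49.
Op 14: insert b.com -> 10.0.0.1 (expiry=49+12=61). clock=49
Op 15: insert e.com -> 10.0.0.2 (expiry=49+2=51). clock=49
Final cache (unexpired): {b.com,e.com} -> size=2

Answer: 2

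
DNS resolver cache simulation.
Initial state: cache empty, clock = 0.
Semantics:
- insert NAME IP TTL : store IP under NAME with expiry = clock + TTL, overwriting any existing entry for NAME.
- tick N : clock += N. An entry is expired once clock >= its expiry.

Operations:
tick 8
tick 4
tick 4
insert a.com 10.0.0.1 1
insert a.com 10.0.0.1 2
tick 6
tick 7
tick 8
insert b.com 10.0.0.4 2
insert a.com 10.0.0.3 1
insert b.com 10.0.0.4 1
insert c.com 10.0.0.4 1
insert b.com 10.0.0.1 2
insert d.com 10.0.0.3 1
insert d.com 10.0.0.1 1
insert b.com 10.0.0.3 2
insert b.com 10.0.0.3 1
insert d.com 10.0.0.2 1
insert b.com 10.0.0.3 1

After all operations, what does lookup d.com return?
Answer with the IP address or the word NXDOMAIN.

Answer: 10.0.0.2

Derivation:
Op 1: tick 8 -> clock=8.
Op 2: tick 4 -> clock=12.
Op 3: tick 4 -> clock=16.
Op 4: insert a.com -> 10.0.0.1 (expiry=16+1=17). clock=16
Op 5: insert a.com -> 10.0.0.1 (expiry=16+2=18). clock=16
Op 6: tick 6 -> clock=22. purged={a.com}
Op 7: tick 7 -> clock=29.
Op 8: tick 8 -> clock=37.
Op 9: insert b.com -> 10.0.0.4 (expiry=37+2=39). clock=37
Op 10: insert a.com -> 10.0.0.3 (expiry=37+1=38). clock=37
Op 11: insert b.com -> 10.0.0.4 (expiry=37+1=38). clock=37
Op 12: insert c.com -> 10.0.0.4 (expiry=37+1=38). clock=37
Op 13: insert b.com -> 10.0.0.1 (expiry=37+2=39). clock=37
Op 14: insert d.com -> 10.0.0.3 (expiry=37+1=38). clock=37
Op 15: insert d.com -> 10.0.0.1 (expiry=37+1=38). clock=37
Op 16: insert b.com -> 10.0.0.3 (expiry=37+2=39). clock=37
Op 17: insert b.com -> 10.0.0.3 (expiry=37+1=38). clock=37
Op 18: insert d.com -> 10.0.0.2 (expiry=37+1=38). clock=37
Op 19: insert b.com -> 10.0.0.3 (expiry=37+1=38). clock=37
lookup d.com: present, ip=10.0.0.2 expiry=38 > clock=37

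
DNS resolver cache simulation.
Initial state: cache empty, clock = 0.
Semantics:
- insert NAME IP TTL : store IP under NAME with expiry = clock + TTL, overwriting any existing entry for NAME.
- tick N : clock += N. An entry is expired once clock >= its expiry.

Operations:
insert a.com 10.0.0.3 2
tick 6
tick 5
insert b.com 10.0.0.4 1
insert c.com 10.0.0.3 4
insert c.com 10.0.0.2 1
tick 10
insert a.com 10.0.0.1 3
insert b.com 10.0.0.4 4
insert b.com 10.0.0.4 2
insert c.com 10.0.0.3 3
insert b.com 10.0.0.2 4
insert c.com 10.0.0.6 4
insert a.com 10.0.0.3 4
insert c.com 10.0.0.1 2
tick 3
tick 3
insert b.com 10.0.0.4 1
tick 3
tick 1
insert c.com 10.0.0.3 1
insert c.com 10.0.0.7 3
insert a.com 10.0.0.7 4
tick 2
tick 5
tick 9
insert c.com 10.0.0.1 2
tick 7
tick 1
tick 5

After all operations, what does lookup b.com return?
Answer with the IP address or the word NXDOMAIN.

Answer: NXDOMAIN

Derivation:
Op 1: insert a.com -> 10.0.0.3 (expiry=0+2=2). clock=0
Op 2: tick 6 -> clock=6. purged={a.com}
Op 3: tick 5 -> clock=11.
Op 4: insert b.com -> 10.0.0.4 (expiry=11+1=12). clock=11
Op 5: insert c.com -> 10.0.0.3 (expiry=11+4=15). clock=11
Op 6: insert c.com -> 10.0.0.2 (expiry=11+1=12). clock=11
Op 7: tick 10 -> clock=21. purged={b.com,c.com}
Op 8: insert a.com -> 10.0.0.1 (expiry=21+3=24). clock=21
Op 9: insert b.com -> 10.0.0.4 (expiry=21+4=25). clock=21
Op 10: insert b.com -> 10.0.0.4 (expiry=21+2=23). clock=21
Op 11: insert c.com -> 10.0.0.3 (expiry=21+3=24). clock=21
Op 12: insert b.com -> 10.0.0.2 (expiry=21+4=25). clock=21
Op 13: insert c.com -> 10.0.0.6 (expiry=21+4=25). clock=21
Op 14: insert a.com -> 10.0.0.3 (expiry=21+4=25). clock=21
Op 15: insert c.com -> 10.0.0.1 (expiry=21+2=23). clock=21
Op 16: tick 3 -> clock=24. purged={c.com}
Op 17: tick 3 -> clock=27. purged={a.com,b.com}
Op 18: insert b.com -> 10.0.0.4 (expiry=27+1=28). clock=27
Op 19: tick 3 -> clock=30. purged={b.com}
Op 20: tick 1 -> clock=31.
Op 21: insert c.com -> 10.0.0.3 (expiry=31+1=32). clock=31
Op 22: insert c.com -> 10.0.0.7 (expiry=31+3=34). clock=31
Op 23: insert a.com -> 10.0.0.7 (expiry=31+4=35). clock=31
Op 24: tick 2 -> clock=33.
Op 25: tick 5 -> clock=38. purged={a.com,c.com}
Op 26: tick 9 -> clock=47.
Op 27: insert c.com -> 10.0.0.1 (expiry=47+2=49). clock=47
Op 28: tick 7 -> clock=54. purged={c.com}
Op 29: tick 1 -> clock=55.
Op 30: tick 5 -> clock=60.
lookup b.com: not in cache (expired or never inserted)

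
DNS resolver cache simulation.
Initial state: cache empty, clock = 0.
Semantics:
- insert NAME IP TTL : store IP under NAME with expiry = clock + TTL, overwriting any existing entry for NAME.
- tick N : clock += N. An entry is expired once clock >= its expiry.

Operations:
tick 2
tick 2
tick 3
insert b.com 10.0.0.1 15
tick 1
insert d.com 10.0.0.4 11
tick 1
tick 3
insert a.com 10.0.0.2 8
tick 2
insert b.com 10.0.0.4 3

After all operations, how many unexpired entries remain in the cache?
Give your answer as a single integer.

Op 1: tick 2 -> clock=2.
Op 2: tick 2 -> clock=4.
Op 3: tick 3 -> clock=7.
Op 4: insert b.com -> 10.0.0.1 (expiry=7+15=22). clock=7
Op 5: tick 1 -> clock=8.
Op 6: insert d.com -> 10.0.0.4 (expiry=8+11=19). clock=8
Op 7: tick 1 -> clock=9.
Op 8: tick 3 -> clock=12.
Op 9: insert a.com -> 10.0.0.2 (expiry=12+8=20). clock=12
Op 10: tick 2 -> clock=14.
Op 11: insert b.com -> 10.0.0.4 (expiry=14+3=17). clock=14
Final cache (unexpired): {a.com,b.com,d.com} -> size=3

Answer: 3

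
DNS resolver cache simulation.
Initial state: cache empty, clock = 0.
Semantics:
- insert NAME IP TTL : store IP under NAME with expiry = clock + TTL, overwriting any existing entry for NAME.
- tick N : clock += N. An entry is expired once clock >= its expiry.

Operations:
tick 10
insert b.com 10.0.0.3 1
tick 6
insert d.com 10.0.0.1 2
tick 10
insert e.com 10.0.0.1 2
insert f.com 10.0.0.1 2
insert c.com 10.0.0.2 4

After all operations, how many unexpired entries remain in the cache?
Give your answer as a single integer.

Op 1: tick 10 -> clock=10.
Op 2: insert b.com -> 10.0.0.3 (expiry=10+1=11). clock=10
Op 3: tick 6 -> clock=16. purged={b.com}
Op 4: insert d.com -> 10.0.0.1 (expiry=16+2=18). clock=16
Op 5: tick 10 -> clock=26. purged={d.com}
Op 6: insert e.com -> 10.0.0.1 (expiry=26+2=28). clock=26
Op 7: insert f.com -> 10.0.0.1 (expiry=26+2=28). clock=26
Op 8: insert c.com -> 10.0.0.2 (expiry=26+4=30). clock=26
Final cache (unexpired): {c.com,e.com,f.com} -> size=3

Answer: 3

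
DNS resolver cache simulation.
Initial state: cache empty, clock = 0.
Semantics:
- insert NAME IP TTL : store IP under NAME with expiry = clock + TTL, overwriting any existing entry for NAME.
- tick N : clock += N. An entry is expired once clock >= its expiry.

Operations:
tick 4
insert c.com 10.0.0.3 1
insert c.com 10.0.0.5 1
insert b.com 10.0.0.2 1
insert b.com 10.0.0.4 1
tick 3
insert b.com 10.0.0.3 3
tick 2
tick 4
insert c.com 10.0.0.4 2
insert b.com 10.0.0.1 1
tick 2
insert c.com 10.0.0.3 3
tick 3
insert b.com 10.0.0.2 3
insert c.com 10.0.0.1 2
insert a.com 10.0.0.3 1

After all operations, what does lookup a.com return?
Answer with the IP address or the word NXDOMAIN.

Answer: 10.0.0.3

Derivation:
Op 1: tick 4 -> clock=4.
Op 2: insert c.com -> 10.0.0.3 (expiry=4+1=5). clock=4
Op 3: insert c.com -> 10.0.0.5 (expiry=4+1=5). clock=4
Op 4: insert b.com -> 10.0.0.2 (expiry=4+1=5). clock=4
Op 5: insert b.com -> 10.0.0.4 (expiry=4+1=5). clock=4
Op 6: tick 3 -> clock=7. purged={b.com,c.com}
Op 7: insert b.com -> 10.0.0.3 (expiry=7+3=10). clock=7
Op 8: tick 2 -> clock=9.
Op 9: tick 4 -> clock=13. purged={b.com}
Op 10: insert c.com -> 10.0.0.4 (expiry=13+2=15). clock=13
Op 11: insert b.com -> 10.0.0.1 (expiry=13+1=14). clock=13
Op 12: tick 2 -> clock=15. purged={b.com,c.com}
Op 13: insert c.com -> 10.0.0.3 (expiry=15+3=18). clock=15
Op 14: tick 3 -> clock=18. purged={c.com}
Op 15: insert b.com -> 10.0.0.2 (expiry=18+3=21). clock=18
Op 16: insert c.com -> 10.0.0.1 (expiry=18+2=20). clock=18
Op 17: insert a.com -> 10.0.0.3 (expiry=18+1=19). clock=18
lookup a.com: present, ip=10.0.0.3 expiry=19 > clock=18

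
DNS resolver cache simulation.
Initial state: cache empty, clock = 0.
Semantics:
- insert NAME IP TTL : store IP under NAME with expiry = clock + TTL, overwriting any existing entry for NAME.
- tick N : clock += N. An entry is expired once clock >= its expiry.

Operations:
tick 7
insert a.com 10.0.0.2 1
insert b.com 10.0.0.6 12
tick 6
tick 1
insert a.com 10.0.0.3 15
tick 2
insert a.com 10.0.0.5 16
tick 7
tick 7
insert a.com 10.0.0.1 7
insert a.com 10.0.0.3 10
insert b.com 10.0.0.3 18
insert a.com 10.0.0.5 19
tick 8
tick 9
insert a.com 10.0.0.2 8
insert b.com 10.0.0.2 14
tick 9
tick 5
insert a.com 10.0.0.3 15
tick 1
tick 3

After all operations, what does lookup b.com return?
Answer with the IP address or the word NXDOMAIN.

Answer: NXDOMAIN

Derivation:
Op 1: tick 7 -> clock=7.
Op 2: insert a.com -> 10.0.0.2 (expiry=7+1=8). clock=7
Op 3: insert b.com -> 10.0.0.6 (expiry=7+12=19). clock=7
Op 4: tick 6 -> clock=13. purged={a.com}
Op 5: tick 1 -> clock=14.
Op 6: insert a.com -> 10.0.0.3 (expiry=14+15=29). clock=14
Op 7: tick 2 -> clock=16.
Op 8: insert a.com -> 10.0.0.5 (expiry=16+16=32). clock=16
Op 9: tick 7 -> clock=23. purged={b.com}
Op 10: tick 7 -> clock=30.
Op 11: insert a.com -> 10.0.0.1 (expiry=30+7=37). clock=30
Op 12: insert a.com -> 10.0.0.3 (expiry=30+10=40). clock=30
Op 13: insert b.com -> 10.0.0.3 (expiry=30+18=48). clock=30
Op 14: insert a.com -> 10.0.0.5 (expiry=30+19=49). clock=30
Op 15: tick 8 -> clock=38.
Op 16: tick 9 -> clock=47.
Op 17: insert a.com -> 10.0.0.2 (expiry=47+8=55). clock=47
Op 18: insert b.com -> 10.0.0.2 (expiry=47+14=61). clock=47
Op 19: tick 9 -> clock=56. purged={a.com}
Op 20: tick 5 -> clock=61. purged={b.com}
Op 21: insert a.com -> 10.0.0.3 (expiry=61+15=76). clock=61
Op 22: tick 1 -> clock=62.
Op 23: tick 3 -> clock=65.
lookup b.com: not in cache (expired or never inserted)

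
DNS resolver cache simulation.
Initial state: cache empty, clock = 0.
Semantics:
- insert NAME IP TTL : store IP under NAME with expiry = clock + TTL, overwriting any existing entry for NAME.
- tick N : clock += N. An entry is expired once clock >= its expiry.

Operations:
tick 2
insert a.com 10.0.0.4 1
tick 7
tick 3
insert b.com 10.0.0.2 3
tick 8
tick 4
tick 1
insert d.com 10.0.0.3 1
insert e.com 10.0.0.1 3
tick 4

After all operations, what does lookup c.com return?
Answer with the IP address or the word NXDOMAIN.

Op 1: tick 2 -> clock=2.
Op 2: insert a.com -> 10.0.0.4 (expiry=2+1=3). clock=2
Op 3: tick 7 -> clock=9. purged={a.com}
Op 4: tick 3 -> clock=12.
Op 5: insert b.com -> 10.0.0.2 (expiry=12+3=15). clock=12
Op 6: tick 8 -> clock=20. purged={b.com}
Op 7: tick 4 -> clock=24.
Op 8: tick 1 -> clock=25.
Op 9: insert d.com -> 10.0.0.3 (expiry=25+1=26). clock=25
Op 10: insert e.com -> 10.0.0.1 (expiry=25+3=28). clock=25
Op 11: tick 4 -> clock=29. purged={d.com,e.com}
lookup c.com: not in cache (expired or never inserted)

Answer: NXDOMAIN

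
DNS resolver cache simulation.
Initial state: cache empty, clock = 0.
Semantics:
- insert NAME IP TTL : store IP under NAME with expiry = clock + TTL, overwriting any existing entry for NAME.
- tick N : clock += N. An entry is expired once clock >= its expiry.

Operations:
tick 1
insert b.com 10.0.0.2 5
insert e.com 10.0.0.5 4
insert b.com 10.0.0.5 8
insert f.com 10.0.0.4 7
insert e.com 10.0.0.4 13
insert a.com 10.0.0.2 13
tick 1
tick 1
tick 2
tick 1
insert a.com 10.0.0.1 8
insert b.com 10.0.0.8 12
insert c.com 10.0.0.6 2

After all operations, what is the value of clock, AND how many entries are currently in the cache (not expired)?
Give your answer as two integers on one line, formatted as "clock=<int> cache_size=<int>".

Answer: clock=6 cache_size=5

Derivation:
Op 1: tick 1 -> clock=1.
Op 2: insert b.com -> 10.0.0.2 (expiry=1+5=6). clock=1
Op 3: insert e.com -> 10.0.0.5 (expiry=1+4=5). clock=1
Op 4: insert b.com -> 10.0.0.5 (expiry=1+8=9). clock=1
Op 5: insert f.com -> 10.0.0.4 (expiry=1+7=8). clock=1
Op 6: insert e.com -> 10.0.0.4 (expiry=1+13=14). clock=1
Op 7: insert a.com -> 10.0.0.2 (expiry=1+13=14). clock=1
Op 8: tick 1 -> clock=2.
Op 9: tick 1 -> clock=3.
Op 10: tick 2 -> clock=5.
Op 11: tick 1 -> clock=6.
Op 12: insert a.com -> 10.0.0.1 (expiry=6+8=14). clock=6
Op 13: insert b.com -> 10.0.0.8 (expiry=6+12=18). clock=6
Op 14: insert c.com -> 10.0.0.6 (expiry=6+2=8). clock=6
Final clock = 6
Final cache (unexpired): {a.com,b.com,c.com,e.com,f.com} -> size=5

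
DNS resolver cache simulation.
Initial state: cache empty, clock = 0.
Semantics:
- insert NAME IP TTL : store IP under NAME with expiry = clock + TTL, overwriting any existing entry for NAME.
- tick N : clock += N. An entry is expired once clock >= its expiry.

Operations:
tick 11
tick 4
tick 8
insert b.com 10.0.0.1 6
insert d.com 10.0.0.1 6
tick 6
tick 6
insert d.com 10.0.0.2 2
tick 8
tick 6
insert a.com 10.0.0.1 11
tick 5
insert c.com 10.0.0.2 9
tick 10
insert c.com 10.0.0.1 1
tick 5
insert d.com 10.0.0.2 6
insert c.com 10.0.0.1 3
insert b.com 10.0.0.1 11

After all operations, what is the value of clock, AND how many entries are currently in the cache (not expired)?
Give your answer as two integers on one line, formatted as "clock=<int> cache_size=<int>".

Op 1: tick 11 -> clock=11.
Op 2: tick 4 -> clock=15.
Op 3: tick 8 -> clock=23.
Op 4: insert b.com -> 10.0.0.1 (expiry=23+6=29). clock=23
Op 5: insert d.com -> 10.0.0.1 (expiry=23+6=29). clock=23
Op 6: tick 6 -> clock=29. purged={b.com,d.com}
Op 7: tick 6 -> clock=35.
Op 8: insert d.com -> 10.0.0.2 (expiry=35+2=37). clock=35
Op 9: tick 8 -> clock=43. purged={d.com}
Op 10: tick 6 -> clock=49.
Op 11: insert a.com -> 10.0.0.1 (expiry=49+11=60). clock=49
Op 12: tick 5 -> clock=54.
Op 13: insert c.com -> 10.0.0.2 (expiry=54+9=63). clock=54
Op 14: tick 10 -> clock=64. purged={a.com,c.com}
Op 15: insert c.com -> 10.0.0.1 (expiry=64+1=65). clock=64
Op 16: tick 5 -> clock=69. purged={c.com}
Op 17: insert d.com -> 10.0.0.2 (expiry=69+6=75). clock=69
Op 18: insert c.com -> 10.0.0.1 (expiry=69+3=72). clock=69
Op 19: insert b.com -> 10.0.0.1 (expiry=69+11=80). clock=69
Final clock = 69
Final cache (unexpired): {b.com,c.com,d.com} -> size=3

Answer: clock=69 cache_size=3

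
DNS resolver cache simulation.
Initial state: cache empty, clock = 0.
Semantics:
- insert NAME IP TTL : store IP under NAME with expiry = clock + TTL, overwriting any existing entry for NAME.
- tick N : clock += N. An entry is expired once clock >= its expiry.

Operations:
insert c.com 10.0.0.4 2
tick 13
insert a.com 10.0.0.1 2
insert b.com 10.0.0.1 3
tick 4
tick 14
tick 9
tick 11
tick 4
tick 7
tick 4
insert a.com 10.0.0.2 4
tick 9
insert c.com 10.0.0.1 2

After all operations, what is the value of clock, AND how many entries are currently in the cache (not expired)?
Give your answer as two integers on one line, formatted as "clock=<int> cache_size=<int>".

Op 1: insert c.com -> 10.0.0.4 (expiry=0+2=2). clock=0
Op 2: tick 13 -> clock=13. purged={c.com}
Op 3: insert a.com -> 10.0.0.1 (expiry=13+2=15). clock=13
Op 4: insert b.com -> 10.0.0.1 (expiry=13+3=16). clock=13
Op 5: tick 4 -> clock=17. purged={a.com,b.com}
Op 6: tick 14 -> clock=31.
Op 7: tick 9 -> clock=40.
Op 8: tick 11 -> clock=51.
Op 9: tick 4 -> clock=55.
Op 10: tick 7 -> clock=62.
Op 11: tick 4 -> clock=66.
Op 12: insert a.com -> 10.0.0.2 (expiry=66+4=70). clock=66
Op 13: tick 9 -> clock=75. purged={a.com}
Op 14: insert c.com -> 10.0.0.1 (expiry=75+2=77). clock=75
Final clock = 75
Final cache (unexpired): {c.com} -> size=1

Answer: clock=75 cache_size=1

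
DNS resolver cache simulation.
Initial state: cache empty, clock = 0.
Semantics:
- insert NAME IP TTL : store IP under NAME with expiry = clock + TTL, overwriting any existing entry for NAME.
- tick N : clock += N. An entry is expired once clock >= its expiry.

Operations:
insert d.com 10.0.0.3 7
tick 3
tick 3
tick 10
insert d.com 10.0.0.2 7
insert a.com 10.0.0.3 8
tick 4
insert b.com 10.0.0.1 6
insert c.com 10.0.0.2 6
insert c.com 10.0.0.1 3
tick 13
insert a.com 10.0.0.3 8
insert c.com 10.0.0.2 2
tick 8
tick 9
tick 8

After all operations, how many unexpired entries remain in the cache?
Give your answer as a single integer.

Op 1: insert d.com -> 10.0.0.3 (expiry=0+7=7). clock=0
Op 2: tick 3 -> clock=3.
Op 3: tick 3 -> clock=6.
Op 4: tick 10 -> clock=16. purged={d.com}
Op 5: insert d.com -> 10.0.0.2 (expiry=16+7=23). clock=16
Op 6: insert a.com -> 10.0.0.3 (expiry=16+8=24). clock=16
Op 7: tick 4 -> clock=20.
Op 8: insert b.com -> 10.0.0.1 (expiry=20+6=26). clock=20
Op 9: insert c.com -> 10.0.0.2 (expiry=20+6=26). clock=20
Op 10: insert c.com -> 10.0.0.1 (expiry=20+3=23). clock=20
Op 11: tick 13 -> clock=33. purged={a.com,b.com,c.com,d.com}
Op 12: insert a.com -> 10.0.0.3 (expiry=33+8=41). clock=33
Op 13: insert c.com -> 10.0.0.2 (expiry=33+2=35). clock=33
Op 14: tick 8 -> clock=41. purged={a.com,c.com}
Op 15: tick 9 -> clock=50.
Op 16: tick 8 -> clock=58.
Final cache (unexpired): {} -> size=0

Answer: 0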